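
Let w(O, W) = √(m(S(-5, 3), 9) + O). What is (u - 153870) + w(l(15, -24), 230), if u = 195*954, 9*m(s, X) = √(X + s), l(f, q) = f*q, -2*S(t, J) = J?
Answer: 32160 + √(-12960 + 2*√30)/6 ≈ 32160.0 + 18.966*I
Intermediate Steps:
S(t, J) = -J/2
m(s, X) = √(X + s)/9
w(O, W) = √(O + √30/18) (w(O, W) = √(√(9 - ½*3)/9 + O) = √(√(9 - 3/2)/9 + O) = √(√(15/2)/9 + O) = √((√30/2)/9 + O) = √(√30/18 + O) = √(O + √30/18))
u = 186030
(u - 153870) + w(l(15, -24), 230) = (186030 - 153870) + √(2*√30 + 36*(15*(-24)))/6 = 32160 + √(2*√30 + 36*(-360))/6 = 32160 + √(2*√30 - 12960)/6 = 32160 + √(-12960 + 2*√30)/6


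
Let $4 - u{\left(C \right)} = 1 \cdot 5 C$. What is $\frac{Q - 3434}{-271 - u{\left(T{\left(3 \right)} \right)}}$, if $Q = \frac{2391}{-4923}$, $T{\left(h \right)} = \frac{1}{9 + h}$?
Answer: $\frac{22543964}{1802365} \approx 12.508$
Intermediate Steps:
$u{\left(C \right)} = 4 - 5 C$ ($u{\left(C \right)} = 4 - 1 \cdot 5 C = 4 - 5 C$)
$Q = - \frac{797}{1641}$ ($Q = 2391 \left(- \frac{1}{4923}\right) = - \frac{797}{1641} \approx -0.48568$)
$\frac{Q - 3434}{-271 - u{\left(T{\left(3 \right)} \right)}} = \frac{- \frac{797}{1641} - 3434}{-271 - \left(4 - \frac{5}{9 + 3}\right)} = \frac{- \frac{797}{1641} - 3434}{-271 - \left(4 - \frac{5}{12}\right)} = - \frac{5635991}{1641 \left(-271 - \left(4 - \frac{5}{12}\right)\right)} = - \frac{5635991}{1641 \left(-271 - \frac{43}{12}\right)} = - \frac{5635991}{1641 \left(- \frac{3295}{12}\right)} = \left(- \frac{5635991}{1641}\right) \left(- \frac{12}{3295}\right) = \frac{22543964}{1802365}$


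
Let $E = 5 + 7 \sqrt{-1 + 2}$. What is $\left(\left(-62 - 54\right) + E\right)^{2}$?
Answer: $10816$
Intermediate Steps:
$E = 12$ ($E = 5 + 7 \sqrt{1} = 5 + 7 \cdot 1 = 5 + 7 = 12$)
$\left(\left(-62 - 54\right) + E\right)^{2} = \left(\left(-62 - 54\right) + 12\right)^{2} = \left(-116 + 12\right)^{2} = \left(-104\right)^{2} = 10816$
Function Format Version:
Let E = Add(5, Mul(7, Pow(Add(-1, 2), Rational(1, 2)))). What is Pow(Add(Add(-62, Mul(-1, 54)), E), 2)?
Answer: 10816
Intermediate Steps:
E = 12 (E = Add(5, Mul(7, Pow(1, Rational(1, 2)))) = Add(5, Mul(7, 1)) = Add(5, 7) = 12)
Pow(Add(Add(-62, Mul(-1, 54)), E), 2) = Pow(Add(Add(-62, Mul(-1, 54)), 12), 2) = Pow(Add(Add(-62, -54), 12), 2) = Pow(Add(-116, 12), 2) = Pow(-104, 2) = 10816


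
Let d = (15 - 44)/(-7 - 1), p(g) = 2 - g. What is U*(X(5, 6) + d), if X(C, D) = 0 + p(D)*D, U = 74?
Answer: -6031/4 ≈ -1507.8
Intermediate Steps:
X(C, D) = D*(2 - D) (X(C, D) = 0 + (2 - D)*D = 0 + D*(2 - D) = D*(2 - D))
d = 29/8 (d = -29/(-8) = -29*(-⅛) = 29/8 ≈ 3.6250)
U*(X(5, 6) + d) = 74*(6*(2 - 1*6) + 29/8) = 74*(6*(2 - 6) + 29/8) = 74*(6*(-4) + 29/8) = 74*(-24 + 29/8) = 74*(-163/8) = -6031/4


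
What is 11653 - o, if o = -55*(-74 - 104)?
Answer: 1863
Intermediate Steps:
o = 9790 (o = -55*(-178) = 9790)
11653 - o = 11653 - 1*9790 = 11653 - 9790 = 1863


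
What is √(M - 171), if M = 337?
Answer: √166 ≈ 12.884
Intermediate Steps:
√(M - 171) = √(337 - 171) = √166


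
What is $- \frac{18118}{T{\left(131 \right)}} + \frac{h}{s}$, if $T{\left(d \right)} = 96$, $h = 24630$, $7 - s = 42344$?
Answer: $- \frac{384713123}{2032176} \approx -189.31$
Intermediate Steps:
$s = -42337$ ($s = 7 - 42344 = -42337$)
$- \frac{18118}{T{\left(131 \right)}} + \frac{h}{s} = - \frac{18118}{96} + \frac{24630}{-42337} = \left(-18118\right) \frac{1}{96} + 24630 \left(- \frac{1}{42337}\right) = - \frac{9059}{48} - \frac{24630}{42337} = - \frac{384713123}{2032176}$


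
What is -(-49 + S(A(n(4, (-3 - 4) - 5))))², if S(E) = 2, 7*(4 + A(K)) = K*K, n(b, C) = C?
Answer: -2209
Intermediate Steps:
A(K) = -4 + K²/7 (A(K) = -4 + (K*K)/7 = -4 + K²/7)
-(-49 + S(A(n(4, (-3 - 4) - 5))))² = -(-49 + 2)² = -1*(-47)² = -1*2209 = -2209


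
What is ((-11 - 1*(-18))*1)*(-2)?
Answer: -14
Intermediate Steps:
((-11 - 1*(-18))*1)*(-2) = ((-11 + 18)*1)*(-2) = (7*1)*(-2) = 7*(-2) = -14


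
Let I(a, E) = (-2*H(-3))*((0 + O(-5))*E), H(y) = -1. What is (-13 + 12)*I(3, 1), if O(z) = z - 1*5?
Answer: 20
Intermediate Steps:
O(z) = -5 + z (O(z) = z - 5 = -5 + z)
I(a, E) = -20*E (I(a, E) = (-2*(-1))*((0 + (-5 - 5))*E) = 2*((0 - 10)*E) = 2*(-10*E) = -20*E)
(-13 + 12)*I(3, 1) = (-13 + 12)*(-20*1) = -1*(-20) = 20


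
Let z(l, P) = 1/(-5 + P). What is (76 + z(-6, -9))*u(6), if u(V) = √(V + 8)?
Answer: 1063*√14/14 ≈ 284.10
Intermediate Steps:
u(V) = √(8 + V)
(76 + z(-6, -9))*u(6) = (76 + 1/(-5 - 9))*√(8 + 6) = (76 + 1/(-14))*√14 = (76 - 1/14)*√14 = 1063*√14/14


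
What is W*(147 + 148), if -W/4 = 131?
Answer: -154580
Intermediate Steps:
W = -524 (W = -4*131 = -524)
W*(147 + 148) = -524*(147 + 148) = -524*295 = -154580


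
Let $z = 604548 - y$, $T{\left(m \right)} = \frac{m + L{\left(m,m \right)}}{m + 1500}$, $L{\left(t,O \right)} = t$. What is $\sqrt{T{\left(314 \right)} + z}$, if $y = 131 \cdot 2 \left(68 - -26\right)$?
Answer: $\frac{\sqrt{477070892878}}{907} \approx 761.53$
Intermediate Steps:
$T{\left(m \right)} = \frac{2 m}{1500 + m}$ ($T{\left(m \right)} = \frac{m + m}{m + 1500} = \frac{2 m}{1500 + m}$)
$y = 24628$ ($y = 262 \left(68 + 26\right) = 262 \cdot 94 = 24628$)
$z = 579920$ ($z = 604548 - 24628 = 579920$)
$\sqrt{T{\left(314 \right)} + z} = \sqrt{2 \cdot 314 \frac{1}{1500 + 314} + 579920} = \sqrt{2 \cdot 314 \cdot \frac{1}{1814} + 579920} = \sqrt{\frac{314}{907} + 579920} = \sqrt{\frac{525987754}{907}} = \frac{\sqrt{477070892878}}{907}$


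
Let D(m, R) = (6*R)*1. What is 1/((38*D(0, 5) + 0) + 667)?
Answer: 1/1807 ≈ 0.00055340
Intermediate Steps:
D(m, R) = 6*R
1/((38*D(0, 5) + 0) + 667) = 1/((38*(6*5) + 0) + 667) = 1/((38*30 + 0) + 667) = 1/((1140 + 0) + 667) = 1/(1140 + 667) = 1/1807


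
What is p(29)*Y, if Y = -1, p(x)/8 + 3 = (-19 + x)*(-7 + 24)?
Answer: -1336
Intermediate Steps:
p(x) = -2608 + 136*x (p(x) = -24 + 8*((-19 + x)*(-7 + 24)) = -24 + 8*((-19 + x)*17) = -24 + 8*(-323 + 17*x) = -24 + (-2584 + 136*x) = -2608 + 136*x)
p(29)*Y = (-2608 + 136*29)*(-1) = (-2608 + 3944)*(-1) = 1336*(-1) = -1336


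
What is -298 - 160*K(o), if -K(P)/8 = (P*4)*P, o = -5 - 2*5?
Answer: 1151702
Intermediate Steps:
o = -15 (o = -5 - 10 = -15)
K(P) = -32*P² (K(P) = -8*P*4*P = -8*4*P*P = -32*P²)
-298 - 160*K(o) = -298 - (-5120)*(-15)² = -298 - (-5120)*225 = -298 - 160*(-7200) = -298 + 1152000 = 1151702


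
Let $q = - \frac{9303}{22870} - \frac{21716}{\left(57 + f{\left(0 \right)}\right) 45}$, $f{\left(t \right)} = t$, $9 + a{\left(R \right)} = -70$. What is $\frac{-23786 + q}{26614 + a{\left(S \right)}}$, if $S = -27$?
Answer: $- \frac{279168827083}{311316845850} \approx -0.89674$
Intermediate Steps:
$a{\left(R \right)} = -79$ ($a{\left(R \right)} = -9 - 70 = -79$)
$q = - \frac{104101423}{11732310}$ ($q = - \frac{9303}{22870} - \frac{21716}{\left(57 + 0\right) 45} = \left(-9303\right) \frac{1}{22870} - \frac{21716}{57 \cdot 45} = - \frac{9303}{22870} - \frac{21716}{2565} = - \frac{104101423}{11732310} \approx -8.873$)
$\frac{-23786 + q}{26614 + a{\left(S \right)}} = \frac{-23786 - \frac{104101423}{11732310}}{26614 - 79} = - \frac{279168827083}{11732310 \cdot 26535} = \left(- \frac{279168827083}{11732310}\right) \frac{1}{26535} = - \frac{279168827083}{311316845850}$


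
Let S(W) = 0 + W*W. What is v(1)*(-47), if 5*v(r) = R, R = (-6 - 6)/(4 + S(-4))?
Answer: 141/25 ≈ 5.6400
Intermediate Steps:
S(W) = W**2 (S(W) = 0 + W**2 = W**2)
R = -3/5 (R = (-6 - 6)/(4 + (-4)**2) = -12/(4 + 16) = -12/20 = -12*1/20 = -3/5 ≈ -0.60000)
v(r) = -3/25 (v(r) = (1/5)*(-3/5) = -3/25)
v(1)*(-47) = -3/25*(-47) = 141/25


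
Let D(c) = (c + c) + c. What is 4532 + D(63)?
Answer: 4721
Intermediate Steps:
D(c) = 3*c (D(c) = 2*c + c = 3*c)
4532 + D(63) = 4532 + 3*63 = 4532 + 189 = 4721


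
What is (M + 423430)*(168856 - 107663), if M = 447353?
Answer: 53285824119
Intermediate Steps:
(M + 423430)*(168856 - 107663) = (447353 + 423430)*(168856 - 107663) = 870783*61193 = 53285824119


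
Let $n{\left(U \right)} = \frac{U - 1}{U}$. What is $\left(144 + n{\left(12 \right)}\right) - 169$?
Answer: $- \frac{289}{12} \approx -24.083$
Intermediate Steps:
$n{\left(U \right)} = \frac{-1 + U}{U}$ ($n{\left(U \right)} = \frac{U - 1}{U} = \frac{-1 + U}{U}$)
$\left(144 + n{\left(12 \right)}\right) - 169 = \left(144 + \frac{-1 + 12}{12}\right) - 169 = \left(144 + \frac{1}{12} \cdot 11\right) - 169 = \left(144 + \frac{11}{12}\right) - 169 = \frac{1739}{12} - 169 = - \frac{289}{12}$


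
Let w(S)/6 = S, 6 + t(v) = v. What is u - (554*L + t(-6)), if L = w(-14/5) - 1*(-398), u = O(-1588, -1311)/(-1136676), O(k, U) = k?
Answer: -300043815031/1420845 ≈ -2.1117e+5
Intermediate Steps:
t(v) = -6 + v
w(S) = 6*S
u = 397/284169 (u = -1588/(-1136676) = -1588*(-1/1136676) = 397/284169 ≈ 0.0013971)
L = 1906/5 (L = 6*(-14/5) - 1*(-398) = 6*(-14*⅕) + 398 = 6*(-14/5) + 398 = -84/5 + 398 = 1906/5 ≈ 381.20)
u - (554*L + t(-6)) = 397/284169 - (554*(1906/5) + (-6 - 6)) = 397/284169 - (1055924/5 - 12) = 397/284169 - 1*1055864/5 = 397/284169 - 1055864/5 = -300043815031/1420845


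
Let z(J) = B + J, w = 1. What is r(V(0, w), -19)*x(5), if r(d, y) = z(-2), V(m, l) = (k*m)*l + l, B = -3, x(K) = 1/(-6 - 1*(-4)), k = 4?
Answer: 5/2 ≈ 2.5000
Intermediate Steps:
x(K) = -½ (x(K) = 1/(-6 + 4) = 1/(-2) = -½)
V(m, l) = l + 4*l*m (V(m, l) = (4*m)*l + l = 4*l*m + l = l + 4*l*m)
z(J) = -3 + J
r(d, y) = -5 (r(d, y) = -3 - 2 = -5)
r(V(0, w), -19)*x(5) = -5*(-½) = 5/2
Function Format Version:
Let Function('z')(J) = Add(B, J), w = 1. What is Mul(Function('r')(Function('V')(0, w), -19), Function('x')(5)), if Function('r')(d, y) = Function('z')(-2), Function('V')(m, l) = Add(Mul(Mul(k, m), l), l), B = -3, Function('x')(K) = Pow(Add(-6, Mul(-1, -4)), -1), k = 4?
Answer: Rational(5, 2) ≈ 2.5000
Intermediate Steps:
Function('x')(K) = Rational(-1, 2) (Function('x')(K) = Pow(Add(-6, 4), -1) = Pow(-2, -1) = Rational(-1, 2))
Function('V')(m, l) = Add(l, Mul(4, l, m)) (Function('V')(m, l) = Add(Mul(Mul(4, m), l), l) = Add(Mul(4, l, m), l) = Add(l, Mul(4, l, m)))
Function('z')(J) = Add(-3, J)
Function('r')(d, y) = -5 (Function('r')(d, y) = Add(-3, -2) = -5)
Mul(Function('r')(Function('V')(0, w), -19), Function('x')(5)) = Mul(-5, Rational(-1, 2)) = Rational(5, 2)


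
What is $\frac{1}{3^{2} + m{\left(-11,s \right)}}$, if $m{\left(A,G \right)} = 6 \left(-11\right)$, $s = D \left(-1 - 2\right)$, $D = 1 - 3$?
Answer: $- \frac{1}{57} \approx -0.017544$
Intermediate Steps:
$D = -2$
$s = 6$ ($s = - 2 \left(-1 - 2\right) = \left(-2\right) \left(-3\right) = 6$)
$m{\left(A,G \right)} = -66$
$\frac{1}{3^{2} + m{\left(-11,s \right)}} = \frac{1}{3^{2} - 66} = \frac{1}{9 - 66} = \frac{1}{-57} = - \frac{1}{57}$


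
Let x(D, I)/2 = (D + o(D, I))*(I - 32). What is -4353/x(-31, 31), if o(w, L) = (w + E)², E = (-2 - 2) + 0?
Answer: 1451/796 ≈ 1.8229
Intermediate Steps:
E = -4 (E = -4 + 0 = -4)
o(w, L) = (-4 + w)² (o(w, L) = (w - 4)² = (-4 + w)²)
x(D, I) = 2*(-32 + I)*(D + (-4 + D)²) (x(D, I) = 2*((D + (-4 + D)²)*(I - 32)) = 2*((D + (-4 + D)²)*(-32 + I)) = 2*((-32 + I)*(D + (-4 + D)²)) = 2*(-32 + I)*(D + (-4 + D)²))
-4353/x(-31, 31) = -4353/(-64*(-31) - 64*(-4 - 31)² + 2*(-31)*31 + 2*31*(-4 - 31)²) = -4353/(1984 - 64*(-35)² - 1922 + 2*31*(-35)²) = -4353/(1984 - 64*1225 - 1922 + 2*31*1225) = -4353/(1984 - 78400 - 1922 + 75950) = -4353/(-2388) = -4353*(-1/2388) = 1451/796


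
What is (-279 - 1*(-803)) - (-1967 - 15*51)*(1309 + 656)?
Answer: 5368904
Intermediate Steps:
(-279 - 1*(-803)) - (-1967 - 15*51)*(1309 + 656) = (-279 + 803) - (-1967 - 765)*1965 = 524 - (-2732)*1965 = 524 - 1*(-5368380) = 524 + 5368380 = 5368904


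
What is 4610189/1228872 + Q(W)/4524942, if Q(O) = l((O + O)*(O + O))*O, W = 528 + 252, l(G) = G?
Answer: 392252583201673/926762420904 ≈ 423.25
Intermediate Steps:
W = 780
Q(O) = 4*O**3 (Q(O) = ((O + O)*(O + O))*O = ((2*O)*(2*O))*O = (4*O**2)*O = 4*O**3)
4610189/1228872 + Q(W)/4524942 = 4610189/1228872 + (4*780**3)/4524942 = 4610189*(1/1228872) + (4*474552000)*(1/4524942) = 4610189/1228872 + 1898208000*(1/4524942) = 4610189/1228872 + 316368000/754157 = 392252583201673/926762420904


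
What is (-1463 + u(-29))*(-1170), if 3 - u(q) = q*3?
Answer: 1606410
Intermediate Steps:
u(q) = 3 - 3*q (u(q) = 3 - q*3 = 3 - 3*q)
(-1463 + u(-29))*(-1170) = (-1463 + (3 - 3*(-29)))*(-1170) = (-1463 + (3 + 87))*(-1170) = (-1463 + 90)*(-1170) = -1373*(-1170) = 1606410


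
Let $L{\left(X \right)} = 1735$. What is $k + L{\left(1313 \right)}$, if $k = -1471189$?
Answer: $-1469454$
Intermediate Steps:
$k + L{\left(1313 \right)} = -1471189 + 1735 = -1469454$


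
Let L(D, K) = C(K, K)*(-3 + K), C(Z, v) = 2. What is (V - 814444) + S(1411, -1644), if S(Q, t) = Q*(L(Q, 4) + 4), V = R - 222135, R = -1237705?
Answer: -2265818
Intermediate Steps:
V = -1459840 (V = -1237705 - 222135 = -1459840)
L(D, K) = -6 + 2*K (L(D, K) = 2*(-3 + K) = -6 + 2*K)
S(Q, t) = 6*Q (S(Q, t) = Q*((-6 + 2*4) + 4) = Q*((-6 + 8) + 4) = Q*(2 + 4) = Q*6 = 6*Q)
(V - 814444) + S(1411, -1644) = (-1459840 - 814444) + 6*1411 = -2274284 + 8466 = -2265818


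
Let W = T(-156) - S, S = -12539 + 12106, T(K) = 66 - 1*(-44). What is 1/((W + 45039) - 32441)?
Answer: 1/13141 ≈ 7.6098e-5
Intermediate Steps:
T(K) = 110 (T(K) = 66 + 44 = 110)
S = -433
W = 543 (W = 110 - 1*(-433) = 110 + 433 = 543)
1/((W + 45039) - 32441) = 1/((543 + 45039) - 32441) = 1/(45582 - 32441) = 1/13141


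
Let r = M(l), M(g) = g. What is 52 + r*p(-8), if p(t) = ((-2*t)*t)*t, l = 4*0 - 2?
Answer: -1996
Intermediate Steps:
l = -2 (l = 0 - 2 = -2)
r = -2
p(t) = -2*t³ (p(t) = (-2*t²)*t = -2*t³)
52 + r*p(-8) = 52 - (-4)*(-8)³ = 52 - (-4)*(-512) = 52 - 2*1024 = 52 - 2048 = -1996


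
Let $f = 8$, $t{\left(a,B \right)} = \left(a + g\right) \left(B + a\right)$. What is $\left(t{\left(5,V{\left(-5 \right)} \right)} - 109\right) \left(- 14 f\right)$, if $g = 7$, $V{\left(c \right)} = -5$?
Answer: $12208$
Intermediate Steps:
$t{\left(a,B \right)} = \left(7 + a\right) \left(B + a\right)$ ($t{\left(a,B \right)} = \left(a + 7\right) \left(B + a\right) = \left(7 + a\right) \left(B + a\right)$)
$\left(t{\left(5,V{\left(-5 \right)} \right)} - 109\right) \left(- 14 f\right) = \left(\left(5^{2} + 7 \left(-5\right) + 7 \cdot 5 - 25\right) - 109\right) \left(\left(-14\right) 8\right) = \left(\left(25 - 35 + 35 - 25\right) - 109\right) \left(-112\right) = \left(0 - 109\right) \left(-112\right) = \left(-109\right) \left(-112\right) = 12208$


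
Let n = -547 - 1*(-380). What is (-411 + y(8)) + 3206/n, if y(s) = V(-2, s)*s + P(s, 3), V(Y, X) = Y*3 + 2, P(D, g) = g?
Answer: -76686/167 ≈ -459.20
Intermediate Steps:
n = -167 (n = -547 + 380 = -167)
V(Y, X) = 2 + 3*Y (V(Y, X) = 3*Y + 2 = 2 + 3*Y)
y(s) = 3 - 4*s (y(s) = (2 + 3*(-2))*s + 3 = (2 - 6)*s + 3 = -4*s + 3 = 3 - 4*s)
(-411 + y(8)) + 3206/n = (-411 + (3 - 4*8)) + 3206/(-167) = (-411 + (3 - 32)) + 3206*(-1/167) = (-411 - 29) - 3206/167 = -440 - 3206/167 = -76686/167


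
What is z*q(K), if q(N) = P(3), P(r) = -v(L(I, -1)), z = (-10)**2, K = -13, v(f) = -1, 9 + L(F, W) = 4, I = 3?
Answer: 100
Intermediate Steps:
L(F, W) = -5 (L(F, W) = -9 + 4 = -5)
z = 100
P(r) = 1 (P(r) = -1*(-1) = 1)
q(N) = 1
z*q(K) = 100*1 = 100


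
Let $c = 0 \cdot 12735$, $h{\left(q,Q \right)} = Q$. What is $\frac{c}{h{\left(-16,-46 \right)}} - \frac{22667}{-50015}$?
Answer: $\frac{22667}{50015} \approx 0.4532$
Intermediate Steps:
$c = 0$
$\frac{c}{h{\left(-16,-46 \right)}} - \frac{22667}{-50015} = \frac{0}{-46} - \frac{22667}{-50015} = 0 \left(- \frac{1}{46}\right) - - \frac{22667}{50015} = 0 + \frac{22667}{50015} = \frac{22667}{50015}$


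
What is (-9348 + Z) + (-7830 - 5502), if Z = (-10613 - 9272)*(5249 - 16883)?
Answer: 231319410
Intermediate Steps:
Z = 231342090 (Z = -19885*(-11634) = 231342090)
(-9348 + Z) + (-7830 - 5502) = (-9348 + 231342090) + (-7830 - 5502) = 231332742 - 13332 = 231319410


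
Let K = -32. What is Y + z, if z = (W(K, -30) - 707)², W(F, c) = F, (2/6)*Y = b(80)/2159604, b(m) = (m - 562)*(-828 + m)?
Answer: 98283848141/179967 ≈ 5.4612e+5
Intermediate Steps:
b(m) = (-828 + m)*(-562 + m) (b(m) = (-562 + m)*(-828 + m) = (-828 + m)*(-562 + m))
Y = 90134/179967 (Y = 3*((465336 + 80² - 1390*80)/2159604) = 3*((465336 + 6400 - 111200)*(1/2159604)) = 3*(360536*(1/2159604)) = 3*(90134/539901) = 90134/179967 ≈ 0.50084)
z = 546121 (z = (-32 - 707)² = (-739)² = 546121)
Y + z = 90134/179967 + 546121 = 98283848141/179967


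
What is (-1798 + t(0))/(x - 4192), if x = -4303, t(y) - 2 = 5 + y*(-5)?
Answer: 1791/8495 ≈ 0.21083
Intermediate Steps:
t(y) = 7 - 5*y (t(y) = 2 + (5 + y*(-5)) = 2 + (5 - 5*y) = 7 - 5*y)
(-1798 + t(0))/(x - 4192) = (-1798 + (7 - 5*0))/(-4303 - 4192) = (-1798 + (7 + 0))/(-8495) = (-1798 + 7)*(-1/8495) = -1791*(-1/8495) = 1791/8495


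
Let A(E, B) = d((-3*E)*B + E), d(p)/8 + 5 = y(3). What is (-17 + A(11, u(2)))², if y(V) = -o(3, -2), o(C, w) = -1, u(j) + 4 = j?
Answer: 2401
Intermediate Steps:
u(j) = -4 + j
y(V) = 1 (y(V) = -1*(-1) = 1)
d(p) = -32 (d(p) = -40 + 8*1 = -40 + 8 = -32)
A(E, B) = -32
(-17 + A(11, u(2)))² = (-17 - 32)² = (-49)² = 2401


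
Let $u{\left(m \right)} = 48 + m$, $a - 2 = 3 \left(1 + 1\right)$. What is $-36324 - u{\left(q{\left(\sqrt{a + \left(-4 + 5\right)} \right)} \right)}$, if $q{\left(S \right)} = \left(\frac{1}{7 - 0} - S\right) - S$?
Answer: $- \frac{254563}{7} \approx -36366.0$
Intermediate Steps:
$a = 8$ ($a = 2 + 3 \left(1 + 1\right) = 2 + 3 \cdot 2 = 2 + 6 = 8$)
$q{\left(S \right)} = \frac{1}{7} - 2 S$ ($q{\left(S \right)} = \left(\frac{1}{7 + 0} - S\right) - S = \left(\frac{1}{7} - S\right) - S = \frac{1}{7} - 2 S$)
$-36324 - u{\left(q{\left(\sqrt{a + \left(-4 + 5\right)} \right)} \right)} = -36324 - \left(48 + \left(\frac{1}{7} - 2 \sqrt{8 + \left(-4 + 5\right)}\right)\right) = -36324 - \left(48 + \left(\frac{1}{7} - 2 \sqrt{8 + 1}\right)\right) = -36324 - \left(48 + \left(\frac{1}{7} - 2 \sqrt{9}\right)\right) = -36324 - \left(48 + \left(\frac{1}{7} - 6\right)\right) = -36324 - \left(48 - \frac{41}{7}\right) = -36324 - \frac{295}{7} = - \frac{254563}{7}$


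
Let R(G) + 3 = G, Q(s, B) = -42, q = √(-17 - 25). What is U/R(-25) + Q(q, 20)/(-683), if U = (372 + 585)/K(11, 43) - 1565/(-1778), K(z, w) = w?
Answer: -1118208499/1462106296 ≈ -0.76479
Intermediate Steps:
q = I*√42 (q = √(-42) = I*√42 ≈ 6.4807*I)
U = 1768841/76454 (U = (372 + 585)/43 - 1565/(-1778) = 957*(1/43) - 1565*(-1/1778) = 957/43 + 1565/1778 = 1768841/76454 ≈ 23.136)
R(G) = -3 + G
U/R(-25) + Q(q, 20)/(-683) = 1768841/(76454*(-3 - 25)) - 42/(-683) = (1768841/76454)/(-28) - 42*(-1/683) = (1768841/76454)*(-1/28) + 42/683 = -1768841/2140712 + 42/683 = -1118208499/1462106296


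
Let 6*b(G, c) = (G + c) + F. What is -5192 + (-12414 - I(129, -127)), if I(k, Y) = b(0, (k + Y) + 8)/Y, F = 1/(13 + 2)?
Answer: -201236429/11430 ≈ -17606.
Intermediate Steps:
F = 1/15 ≈ 0.066667
b(G, c) = 1/90 + G/6 + c/6 (b(G, c) = ((G + c) + 1/15)/6 = (1/15 + G + c)/6 = 1/90 + G/6 + c/6)
I(k, Y) = (121/90 + Y/6 + k/6)/Y (I(k, Y) = (1/90 + (1/6)*0 + ((k + Y) + 8)/6)/Y = (1/90 + 0 + ((Y + k) + 8)/6)/Y = (1/90 + 0 + (8 + Y + k)/6)/Y = (1/90 + 0 + (4/3 + Y/6 + k/6))/Y = (121/90 + Y/6 + k/6)/Y)
-5192 + (-12414 - I(129, -127)) = -5192 + (-12414 - (121 + 15*(-127) + 15*129)/(90*(-127))) = -5192 + (-12414 - (-1)*(121 - 1905 + 1935)/(90*127)) = -5192 + (-12414 - (-1)*151/(90*127)) = -5192 + (-12414 - 1*(-151/11430)) = -5192 + (-12414 + 151/11430) = -5192 - 141891869/11430 = -201236429/11430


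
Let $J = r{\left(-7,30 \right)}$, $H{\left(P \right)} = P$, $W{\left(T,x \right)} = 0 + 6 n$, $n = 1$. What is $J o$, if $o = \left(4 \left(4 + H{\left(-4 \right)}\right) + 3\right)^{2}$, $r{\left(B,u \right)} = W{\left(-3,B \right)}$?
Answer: $54$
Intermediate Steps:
$W{\left(T,x \right)} = 6$ ($W{\left(T,x \right)} = 0 + 6 \cdot 1 = 0 + 6 = 6$)
$r{\left(B,u \right)} = 6$
$J = 6$
$o = 9$ ($o = \left(4 \left(4 - 4\right) + 3\right)^{2} = \left(4 \cdot 0 + 3\right)^{2} = \left(0 + 3\right)^{2} = 3^{2} = 9$)
$J o = 6 \cdot 9 = 54$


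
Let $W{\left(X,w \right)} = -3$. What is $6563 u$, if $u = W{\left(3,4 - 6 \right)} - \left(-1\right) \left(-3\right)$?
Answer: $-39378$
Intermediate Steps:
$u = -6$ ($u = -3 - \left(-1\right) \left(-3\right) = -3 - 3 = -6$)
$6563 u = 6563 \left(-6\right) = -39378$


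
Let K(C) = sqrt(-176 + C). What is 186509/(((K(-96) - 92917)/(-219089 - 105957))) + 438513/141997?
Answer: 799872974705719686679/1225940920154517 + 242496017656*I*sqrt(17)/8633569161 ≈ 6.5246e+5 + 115.81*I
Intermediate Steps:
186509/(((K(-96) - 92917)/(-219089 - 105957))) + 438513/141997 = 186509/(((sqrt(-176 - 96) - 92917)/(-219089 - 105957))) + 438513/141997 = 186509/(((sqrt(-272) - 92917)/(-325046))) + 438513*(1/141997) = 186509/(((4*I*sqrt(17) - 92917)*(-1/325046))) + 438513/141997 = 186509/(((-92917 + 4*I*sqrt(17))*(-1/325046))) + 438513/141997 = 186509/(92917/325046 - 2*I*sqrt(17)/162523) + 438513/141997 = 438513/141997 + 186509/(92917/325046 - 2*I*sqrt(17)/162523)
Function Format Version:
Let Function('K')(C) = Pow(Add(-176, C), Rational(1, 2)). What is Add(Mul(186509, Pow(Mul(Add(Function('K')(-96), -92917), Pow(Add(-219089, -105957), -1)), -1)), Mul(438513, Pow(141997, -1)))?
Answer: Add(Rational(799872974705719686679, 1225940920154517), Mul(Rational(242496017656, 8633569161), I, Pow(17, Rational(1, 2)))) ≈ Add(6.5246e+5, Mul(115.81, I))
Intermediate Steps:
Add(Mul(186509, Pow(Mul(Add(Function('K')(-96), -92917), Pow(Add(-219089, -105957), -1)), -1)), Mul(438513, Pow(141997, -1))) = Add(Mul(186509, Pow(Mul(Add(Pow(Add(-176, -96), Rational(1, 2)), -92917), Pow(Add(-219089, -105957), -1)), -1)), Mul(438513, Pow(141997, -1))) = Add(Mul(186509, Pow(Mul(Add(Pow(-272, Rational(1, 2)), -92917), Pow(-325046, -1)), -1)), Mul(438513, Rational(1, 141997))) = Add(Mul(186509, Pow(Mul(Add(Mul(4, I, Pow(17, Rational(1, 2))), -92917), Rational(-1, 325046)), -1)), Rational(438513, 141997)) = Add(Mul(186509, Pow(Mul(Add(-92917, Mul(4, I, Pow(17, Rational(1, 2)))), Rational(-1, 325046)), -1)), Rational(438513, 141997)) = Add(Mul(186509, Pow(Add(Rational(92917, 325046), Mul(Rational(-2, 162523), I, Pow(17, Rational(1, 2)))), -1)), Rational(438513, 141997)) = Add(Rational(438513, 141997), Mul(186509, Pow(Add(Rational(92917, 325046), Mul(Rational(-2, 162523), I, Pow(17, Rational(1, 2)))), -1)))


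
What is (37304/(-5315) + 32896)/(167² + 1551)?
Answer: 21850617/19559200 ≈ 1.1172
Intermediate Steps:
(37304/(-5315) + 32896)/(167² + 1551) = (37304*(-1/5315) + 32896)/(27889 + 1551) = (-37304/5315 + 32896)/29440 = (174804936/5315)*(1/29440) = 21850617/19559200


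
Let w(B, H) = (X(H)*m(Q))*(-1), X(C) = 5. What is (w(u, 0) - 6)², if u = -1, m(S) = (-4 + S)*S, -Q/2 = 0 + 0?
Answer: 36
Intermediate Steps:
Q = 0 (Q = -2*(0 + 0) = -2*0 = 0)
m(S) = S*(-4 + S)
w(B, H) = 0 (w(B, H) = (5*(0*(-4 + 0)))*(-1) = (5*(0*(-4)))*(-1) = (5*0)*(-1) = 0*(-1) = 0)
(w(u, 0) - 6)² = (0 - 6)² = (-6)² = 36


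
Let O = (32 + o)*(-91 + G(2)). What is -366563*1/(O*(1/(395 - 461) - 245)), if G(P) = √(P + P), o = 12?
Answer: -1099689/2878438 ≈ -0.38204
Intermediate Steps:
G(P) = √2*√P (G(P) = √(2*P) = √2*√P)
O = -3916 (O = (32 + 12)*(-91 + √2*√2) = 44*(-91 + 2) = 44*(-89) = -3916)
-366563*1/(O*(1/(395 - 461) - 245)) = -366563*(-1/(3916*(1/(395 - 461) - 245))) = -366563*(-1/(3916*(1/(-66) - 245))) = -366563*(-1/(3916*(-1/66 - 245))) = -366563/((-16171/66*(-3916))) = -366563/2878438/3 = -366563*3/2878438 = -1099689/2878438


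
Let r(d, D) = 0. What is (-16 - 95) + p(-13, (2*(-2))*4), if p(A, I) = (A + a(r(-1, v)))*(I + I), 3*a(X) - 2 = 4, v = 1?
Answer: 241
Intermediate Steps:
a(X) = 2 (a(X) = ⅔ + (⅓)*4 = ⅔ + 4/3 = 2)
p(A, I) = 2*I*(2 + A) (p(A, I) = (A + 2)*(I + I) = (2 + A)*(2*I) = 2*I*(2 + A))
(-16 - 95) + p(-13, (2*(-2))*4) = (-16 - 95) + 2*((2*(-2))*4)*(2 - 13) = -111 + 2*(-4*4)*(-11) = -111 + 2*(-16)*(-11) = -111 + 352 = 241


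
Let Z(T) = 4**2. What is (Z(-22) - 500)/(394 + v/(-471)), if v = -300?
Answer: -37994/30979 ≈ -1.2264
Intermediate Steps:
Z(T) = 16
(Z(-22) - 500)/(394 + v/(-471)) = (16 - 500)/(394 - 300/(-471)) = -484/(394 - 300*(-1/471)) = -484/(394 + 100/157) = -484/61958/157 = -484*157/61958 = -37994/30979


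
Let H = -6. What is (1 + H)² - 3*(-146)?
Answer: 463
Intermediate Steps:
(1 + H)² - 3*(-146) = (1 - 6)² - 3*(-146) = (-5)² + 438 = 25 + 438 = 463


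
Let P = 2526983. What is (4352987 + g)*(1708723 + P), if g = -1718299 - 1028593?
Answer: 6802946228070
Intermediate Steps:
g = -2746892
(4352987 + g)*(1708723 + P) = (4352987 - 2746892)*(1708723 + 2526983) = 1606095*4235706 = 6802946228070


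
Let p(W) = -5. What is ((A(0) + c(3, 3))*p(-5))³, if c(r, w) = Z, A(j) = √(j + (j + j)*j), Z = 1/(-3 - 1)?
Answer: 125/64 ≈ 1.9531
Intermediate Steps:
Z = -¼ (Z = 1/(-4) = -¼ ≈ -0.25000)
A(j) = √(j + 2*j²) (A(j) = √(j + (2*j)*j) = √(j + 2*j²))
c(r, w) = -¼
((A(0) + c(3, 3))*p(-5))³ = ((√(0*(1 + 2*0)) - ¼)*(-5))³ = ((√(0*(1 + 0)) - ¼)*(-5))³ = ((√(0*1) - ¼)*(-5))³ = ((√0 - ¼)*(-5))³ = ((0 - ¼)*(-5))³ = (-¼*(-5))³ = (5/4)³ = 125/64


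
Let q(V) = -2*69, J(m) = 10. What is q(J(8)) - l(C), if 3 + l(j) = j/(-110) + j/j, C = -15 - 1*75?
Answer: -1505/11 ≈ -136.82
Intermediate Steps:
q(V) = -138
C = -90 (C = -15 - 75 = -90)
l(j) = -2 - j/110 (l(j) = -3 + (j/(-110) + j/j) = -3 + (j*(-1/110) + 1) = -3 + (-j/110 + 1) = -3 + (1 - j/110) = -2 - j/110)
q(J(8)) - l(C) = -138 - (-2 - 1/110*(-90)) = -138 - (-2 + 9/11) = -138 - 1*(-13/11) = -138 + 13/11 = -1505/11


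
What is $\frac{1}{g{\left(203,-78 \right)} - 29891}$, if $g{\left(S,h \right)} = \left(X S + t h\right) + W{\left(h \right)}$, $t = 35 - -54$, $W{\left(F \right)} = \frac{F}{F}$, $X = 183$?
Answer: $\frac{1}{317} \approx 0.0031546$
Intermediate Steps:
$W{\left(F \right)} = 1$
$t = 89$ ($t = 35 + 54 = 89$)
$g{\left(S,h \right)} = 1 + 89 h + 183 S$ ($g{\left(S,h \right)} = \left(183 S + 89 h\right) + 1 = \left(89 h + 183 S\right) + 1 = 1 + 89 h + 183 S$)
$\frac{1}{g{\left(203,-78 \right)} - 29891} = \frac{1}{\left(1 + 89 \left(-78\right) + 183 \cdot 203\right) - 29891} = \frac{1}{\left(1 - 6942 + 37149\right) - 29891} = \frac{1}{30208 - 29891} = \frac{1}{317}$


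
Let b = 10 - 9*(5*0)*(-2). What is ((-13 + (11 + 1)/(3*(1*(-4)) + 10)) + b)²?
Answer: 81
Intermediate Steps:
b = 10 (b = 10 - 9*0*(-2) = 10 - 9*0 = 10 - 1*0 = 10 + 0 = 10)
((-13 + (11 + 1)/(3*(1*(-4)) + 10)) + b)² = ((-13 + (11 + 1)/(3*(1*(-4)) + 10)) + 10)² = ((-13 + 12/(3*(-4) + 10)) + 10)² = ((-13 + 12/(-12 + 10)) + 10)² = ((-13 + 12/(-2)) + 10)² = ((-13 + 12*(-½)) + 10)² = ((-13 - 6) + 10)² = (-19 + 10)² = (-9)² = 81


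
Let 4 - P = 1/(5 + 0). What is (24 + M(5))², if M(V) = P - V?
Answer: 12996/25 ≈ 519.84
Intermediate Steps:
P = 19/5 (P = 4 - 1/(5 + 0) = 4 - 1/5 = 4 - 1*⅕ = 4 - ⅕ = 19/5 ≈ 3.8000)
M(V) = 19/5 - V
(24 + M(5))² = (24 + (19/5 - 1*5))² = (24 + (19/5 - 5))² = (24 - 6/5)² = (114/5)² = 12996/25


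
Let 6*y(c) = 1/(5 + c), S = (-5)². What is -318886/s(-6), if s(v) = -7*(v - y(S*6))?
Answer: -296563980/39067 ≈ -7591.2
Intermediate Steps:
S = 25
y(c) = 1/(6*(5 + c))
s(v) = 7/930 - 7*v (s(v) = -7*(v - 1/(6*(5 + 25*6))) = -7*(v - 1/(6*(5 + 150))) = -7*(v - 1/(6*155)) = -7*(v - 1*1/930) = -7*(v - 1/930) = -7*(-1/930 + v) = 7/930 - 7*v)
-318886/s(-6) = -318886/(7/930 - 7*(-6)) = -318886/(7/930 + 42) = -318886/39067/930 = -318886*930/39067 = -166*1786530/39067 = -296563980/39067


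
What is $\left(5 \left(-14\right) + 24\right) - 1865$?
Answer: $-1911$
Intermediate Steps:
$\left(5 \left(-14\right) + 24\right) - 1865 = \left(-70 + 24\right) - 1865 = -46 - 1865 = -1911$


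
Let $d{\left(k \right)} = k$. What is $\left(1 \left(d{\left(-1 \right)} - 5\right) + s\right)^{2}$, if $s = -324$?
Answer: $108900$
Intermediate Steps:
$\left(1 \left(d{\left(-1 \right)} - 5\right) + s\right)^{2} = \left(1 \left(-1 - 5\right) - 324\right)^{2} = \left(1 \left(-6\right) - 324\right)^{2} = \left(-6 - 324\right)^{2} = \left(-330\right)^{2} = 108900$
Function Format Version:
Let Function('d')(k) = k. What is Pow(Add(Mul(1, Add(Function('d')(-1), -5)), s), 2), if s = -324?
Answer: 108900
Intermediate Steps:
Pow(Add(Mul(1, Add(Function('d')(-1), -5)), s), 2) = Pow(Add(Mul(1, Add(-1, -5)), -324), 2) = Pow(Add(Mul(1, -6), -324), 2) = Pow(Add(-6, -324), 2) = Pow(-330, 2) = 108900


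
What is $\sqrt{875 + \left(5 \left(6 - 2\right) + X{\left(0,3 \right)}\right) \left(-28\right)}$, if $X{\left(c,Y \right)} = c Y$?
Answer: $3 \sqrt{35} \approx 17.748$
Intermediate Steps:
$X{\left(c,Y \right)} = Y c$
$\sqrt{875 + \left(5 \left(6 - 2\right) + X{\left(0,3 \right)}\right) \left(-28\right)} = \sqrt{875 + \left(5 \left(6 - 2\right) + 3 \cdot 0\right) \left(-28\right)} = \sqrt{875 + \left(5 \cdot 4 + 0\right) \left(-28\right)} = \sqrt{875 + \left(20 + 0\right) \left(-28\right)} = \sqrt{875 + 20 \left(-28\right)} = \sqrt{875 - 560} = \sqrt{315} = 3 \sqrt{35}$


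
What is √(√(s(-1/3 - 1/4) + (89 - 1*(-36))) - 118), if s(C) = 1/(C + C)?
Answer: √(-5782 + 7*√6083)/7 ≈ 10.337*I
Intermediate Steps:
s(C) = 1/(2*C)
√(√(s(-1/3 - 1/4) + (89 - 1*(-36))) - 118) = √(√(1/(2*(-1/3 - 1/4)) + (89 - 1*(-36))) - 118) = √(√(1/(2*(-1*⅓ - 1*¼)) + (89 + 36)) - 118) = √(√(1/(2*(-⅓ - ¼)) + 125) - 118) = √(√(1/(2*(-7/12)) + 125) - 118) = √(√((½)*(-12/7) + 125) - 118) = √(√(-6/7 + 125) - 118) = √(√(869/7) - 118) = √(√6083/7 - 118) = √(-118 + √6083/7)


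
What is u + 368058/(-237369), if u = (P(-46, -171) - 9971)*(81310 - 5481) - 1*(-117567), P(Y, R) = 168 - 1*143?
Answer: -59664887368727/79123 ≈ -7.5408e+8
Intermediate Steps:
P(Y, R) = 25 (P(Y, R) = 168 - 143 = 25)
u = -754077667 (u = (25 - 9971)*(81310 - 5481) - 1*(-117567) = -9946*75829 + 117567 = -754195234 + 117567 = -754077667)
u + 368058/(-237369) = -754077667 + 368058/(-237369) = -754077667 + 368058*(-1/237369) = -754077667 - 122686/79123 = -59664887368727/79123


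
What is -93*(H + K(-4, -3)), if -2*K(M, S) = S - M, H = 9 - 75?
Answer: 12369/2 ≈ 6184.5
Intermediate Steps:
H = -66
K(M, S) = M/2 - S/2 (K(M, S) = -(S - M)/2 = M/2 - S/2)
-93*(H + K(-4, -3)) = -93*(-66 + ((1/2)*(-4) - 1/2*(-3))) = -93*(-66 + (-2 + 3/2)) = -93*(-66 - 1/2) = -93*(-133/2) = 12369/2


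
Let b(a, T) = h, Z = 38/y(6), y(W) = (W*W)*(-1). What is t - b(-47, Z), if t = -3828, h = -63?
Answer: -3765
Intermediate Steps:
y(W) = -W² (y(W) = W²*(-1) = -W²)
Z = -19/18 (Z = 38/((-1*6²)) = 38/((-1*36)) = 38/(-36) = 38*(-1/36) = -19/18 ≈ -1.0556)
b(a, T) = -63
t - b(-47, Z) = -3828 - 1*(-63) = -3828 + 63 = -3765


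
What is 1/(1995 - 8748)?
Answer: -1/6753 ≈ -0.00014808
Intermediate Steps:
1/(1995 - 8748) = 1/(-6753) = -1/6753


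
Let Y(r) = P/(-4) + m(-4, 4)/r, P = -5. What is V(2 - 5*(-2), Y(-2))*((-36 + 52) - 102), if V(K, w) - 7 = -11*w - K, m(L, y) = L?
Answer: 7009/2 ≈ 3504.5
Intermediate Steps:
Y(r) = 5/4 - 4/r (Y(r) = -5/(-4) - 4/r = -5*(-¼) - 4/r = 5/4 - 4/r)
V(K, w) = 7 - K - 11*w (V(K, w) = 7 + (-11*w - K) = 7 + (-K - 11*w) = 7 - K - 11*w)
V(2 - 5*(-2), Y(-2))*((-36 + 52) - 102) = (7 - (2 - 5*(-2)) - 11*(5/4 - 4/(-2)))*((-36 + 52) - 102) = (7 - (2 + 10) - 11*(5/4 - 4*(-½)))*(16 - 102) = (7 - 1*12 - 11*(5/4 + 2))*(-86) = (7 - 12 - 11*13/4)*(-86) = (7 - 12 - 143/4)*(-86) = -163/4*(-86) = 7009/2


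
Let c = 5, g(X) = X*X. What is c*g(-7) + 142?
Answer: 387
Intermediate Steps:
g(X) = X²
c*g(-7) + 142 = 5*(-7)² + 142 = 5*49 + 142 = 245 + 142 = 387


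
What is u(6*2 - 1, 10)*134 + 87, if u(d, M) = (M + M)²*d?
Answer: 589687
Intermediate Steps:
u(d, M) = 4*d*M² (u(d, M) = (2*M)²*d = (4*M²)*d = 4*d*M²)
u(6*2 - 1, 10)*134 + 87 = (4*(6*2 - 1)*10²)*134 + 87 = (4*(12 - 1)*100)*134 + 87 = (4*11*100)*134 + 87 = 4400*134 + 87 = 589600 + 87 = 589687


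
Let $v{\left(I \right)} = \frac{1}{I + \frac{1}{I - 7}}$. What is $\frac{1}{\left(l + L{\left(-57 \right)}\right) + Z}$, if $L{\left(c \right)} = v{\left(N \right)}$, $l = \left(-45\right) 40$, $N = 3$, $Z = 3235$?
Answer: $\frac{11}{15789} \approx 0.00069669$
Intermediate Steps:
$l = -1800$
$v{\left(I \right)} = \frac{1}{I + \frac{1}{-7 + I}}$
$L{\left(c \right)} = \frac{4}{11}$ ($L{\left(c \right)} = \frac{-7 + 3}{1 + 3^{2} - 21} = \frac{1}{1 + 9 - 21} \left(-4\right) = \frac{1}{-11} \left(-4\right) = \left(- \frac{1}{11}\right) \left(-4\right) = \frac{4}{11}$)
$\frac{1}{\left(l + L{\left(-57 \right)}\right) + Z} = \frac{1}{\left(-1800 + \frac{4}{11}\right) + 3235} = \frac{1}{- \frac{19796}{11} + 3235} = \frac{1}{\frac{15789}{11}} = \frac{11}{15789}$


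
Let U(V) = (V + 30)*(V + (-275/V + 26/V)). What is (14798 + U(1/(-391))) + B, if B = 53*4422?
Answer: 484584600756/152881 ≈ 3.1697e+6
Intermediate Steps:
B = 234366
U(V) = (30 + V)*(V - 249/V)
(14798 + U(1/(-391))) + B = (14798 + (-249 + (1/(-391))**2 - 7470/(1/(-391)) + 30/(-391))) + 234366 = (14798 + (-249 + (-1/391)**2 - 7470/(-1/391) + 30*(-1/391))) + 234366 = (14798 + (-249 + 1/152881 - 7470*(-391) - 30/391)) + 234366 = (14798 + (-249 + 1/152881 + 2920770 - 30/391)) + 234366 = (14798 + 446492159272/152881) + 234366 = 448754492310/152881 + 234366 = 484584600756/152881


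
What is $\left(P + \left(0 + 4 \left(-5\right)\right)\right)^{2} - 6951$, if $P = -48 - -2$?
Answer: $-2595$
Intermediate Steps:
$P = -46$ ($P = -48 + 2 = -46$)
$\left(P + \left(0 + 4 \left(-5\right)\right)\right)^{2} - 6951 = \left(-46 + \left(0 + 4 \left(-5\right)\right)\right)^{2} - 6951 = \left(-46 + \left(0 - 20\right)\right)^{2} - 6951 = \left(-46 - 20\right)^{2} - 6951 = \left(-66\right)^{2} - 6951 = 4356 - 6951 = -2595$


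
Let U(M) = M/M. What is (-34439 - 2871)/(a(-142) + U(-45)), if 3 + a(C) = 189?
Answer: -37310/187 ≈ -199.52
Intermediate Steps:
a(C) = 186 (a(C) = -3 + 189 = 186)
U(M) = 1
(-34439 - 2871)/(a(-142) + U(-45)) = (-34439 - 2871)/(186 + 1) = -37310/187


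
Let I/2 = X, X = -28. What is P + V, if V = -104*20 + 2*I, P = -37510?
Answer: -39702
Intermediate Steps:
I = -56 (I = 2*(-28) = -56)
V = -2192 (V = -104*20 + 2*(-56) = -2080 - 112 = -2192)
P + V = -37510 - 2192 = -39702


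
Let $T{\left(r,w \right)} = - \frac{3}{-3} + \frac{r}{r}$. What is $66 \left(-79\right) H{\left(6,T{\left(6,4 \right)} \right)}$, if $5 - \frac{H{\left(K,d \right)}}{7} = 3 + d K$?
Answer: $364980$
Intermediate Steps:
$T{\left(r,w \right)} = 2$ ($T{\left(r,w \right)} = \left(-3\right) \left(- \frac{1}{3}\right) + 1 = 1 + 1 = 2$)
$H{\left(K,d \right)} = 14 - 7 K d$ ($H{\left(K,d \right)} = 35 - 7 \left(3 + d K\right) = 35 - 7 \left(3 + K d\right) = 35 - \left(21 + 7 K d\right) = 14 - 7 K d$)
$66 \left(-79\right) H{\left(6,T{\left(6,4 \right)} \right)} = 66 \left(-79\right) \left(14 - 42 \cdot 2\right) = - 5214 \left(14 - 84\right) = \left(-5214\right) \left(-70\right) = 364980$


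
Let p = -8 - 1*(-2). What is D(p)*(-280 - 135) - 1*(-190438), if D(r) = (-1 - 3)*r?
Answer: 180478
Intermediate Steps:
p = -6 (p = -8 + 2 = -6)
D(r) = -4*r
D(p)*(-280 - 135) - 1*(-190438) = (-4*(-6))*(-280 - 135) - 1*(-190438) = 24*(-415) + 190438 = -9960 + 190438 = 180478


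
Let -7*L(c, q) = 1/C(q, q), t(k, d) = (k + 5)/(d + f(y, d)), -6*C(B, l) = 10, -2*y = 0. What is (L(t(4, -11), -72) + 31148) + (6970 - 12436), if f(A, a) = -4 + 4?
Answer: 898873/35 ≈ 25682.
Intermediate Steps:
y = 0 (y = -½*0 = 0)
C(B, l) = -5/3 (C(B, l) = -⅙*10 = -5/3)
f(A, a) = 0
t(k, d) = (5 + k)/d (t(k, d) = (k + 5)/(d + 0) = (5 + k)/d)
L(c, q) = 3/35 (L(c, q) = -1/(7*(-5/3)) = -⅐*(-⅗) = 3/35)
(L(t(4, -11), -72) + 31148) + (6970 - 12436) = (3/35 + 31148) + (6970 - 12436) = 1090183/35 - 5466 = 898873/35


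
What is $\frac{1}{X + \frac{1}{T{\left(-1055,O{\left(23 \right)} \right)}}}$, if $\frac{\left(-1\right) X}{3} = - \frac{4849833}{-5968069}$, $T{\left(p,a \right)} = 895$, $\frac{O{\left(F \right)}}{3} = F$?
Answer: $- \frac{5341421755}{13015833536} \approx -0.41038$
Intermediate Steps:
$O{\left(F \right)} = 3 F$
$X = - \frac{14549499}{5968069}$ ($X = - 3 \left(- \frac{4849833}{-5968069}\right) = - 3 \left(\left(-4849833\right) \left(- \frac{1}{5968069}\right)\right) = \left(-3\right) \frac{4849833}{5968069} = - \frac{14549499}{5968069} \approx -2.4379$)
$\frac{1}{X + \frac{1}{T{\left(-1055,O{\left(23 \right)} \right)}}} = \frac{1}{- \frac{14549499}{5968069} + \frac{1}{895}} = \frac{1}{- \frac{13015833536}{5341421755}} = - \frac{5341421755}{13015833536}$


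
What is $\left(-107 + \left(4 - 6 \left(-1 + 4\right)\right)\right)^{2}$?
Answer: $14641$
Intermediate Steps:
$\left(-107 + \left(4 - 6 \left(-1 + 4\right)\right)\right)^{2} = \left(-107 + \left(4 - 18\right)\right)^{2} = \left(-107 - 14\right)^{2} = \left(-121\right)^{2} = 14641$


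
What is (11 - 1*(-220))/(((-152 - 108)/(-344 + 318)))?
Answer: 231/10 ≈ 23.100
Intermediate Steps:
(11 - 1*(-220))/(((-152 - 108)/(-344 + 318))) = (11 + 220)/((-260/(-26))) = 231/((-260*(-1/26))) = 231/10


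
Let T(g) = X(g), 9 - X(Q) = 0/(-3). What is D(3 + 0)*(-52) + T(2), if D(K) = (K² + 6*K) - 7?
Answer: -1031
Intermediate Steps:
X(Q) = 9 (X(Q) = 9 - 0/(-3) = 9 - 0*(-1)/3 = 9 - 1*0 = 9 + 0 = 9)
T(g) = 9
D(K) = -7 + K² + 6*K
D(3 + 0)*(-52) + T(2) = (-7 + (3 + 0)² + 6*(3 + 0))*(-52) + 9 = (-7 + 3² + 6*3)*(-52) + 9 = (-7 + 9 + 18)*(-52) + 9 = 20*(-52) + 9 = -1040 + 9 = -1031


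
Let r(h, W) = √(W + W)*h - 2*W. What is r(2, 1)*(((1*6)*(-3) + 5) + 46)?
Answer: -66 + 66*√2 ≈ 27.338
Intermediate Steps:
r(h, W) = -2*W + h*√2*√W (r(h, W) = √(2*W)*h - 2*W = (√2*√W)*h - 2*W = h*√2*√W - 2*W = -2*W + h*√2*√W)
r(2, 1)*(((1*6)*(-3) + 5) + 46) = (-2*1 + 2*√2*√1)*(((1*6)*(-3) + 5) + 46) = (-2 + 2*√2*1)*((6*(-3) + 5) + 46) = (-2 + 2*√2)*((-18 + 5) + 46) = (-2 + 2*√2)*(-13 + 46) = (-2 + 2*√2)*33 = -66 + 66*√2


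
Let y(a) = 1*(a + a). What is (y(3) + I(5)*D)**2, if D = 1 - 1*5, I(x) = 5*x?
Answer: 8836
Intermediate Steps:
y(a) = 2*a (y(a) = 1*(2*a) = 2*a)
D = -4 (D = 1 - 5 = -4)
(y(3) + I(5)*D)**2 = (2*3 + (5*5)*(-4))**2 = (6 + 25*(-4))**2 = (6 - 100)**2 = (-94)**2 = 8836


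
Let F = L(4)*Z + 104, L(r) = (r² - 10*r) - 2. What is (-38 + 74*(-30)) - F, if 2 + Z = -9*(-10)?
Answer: -74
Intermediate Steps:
L(r) = -2 + r² - 10*r
Z = 88 (Z = -2 - 9*(-10) = -2 + 90 = 88)
F = -2184 (F = (-2 + 4² - 10*4)*88 + 104 = (-2 + 16 - 40)*88 + 104 = -26*88 + 104 = -2288 + 104 = -2184)
(-38 + 74*(-30)) - F = (-38 + 74*(-30)) - 1*(-2184) = (-38 - 2220) + 2184 = -2258 + 2184 = -74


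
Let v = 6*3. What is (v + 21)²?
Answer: 1521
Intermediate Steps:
v = 18
(v + 21)² = (18 + 21)² = 39² = 1521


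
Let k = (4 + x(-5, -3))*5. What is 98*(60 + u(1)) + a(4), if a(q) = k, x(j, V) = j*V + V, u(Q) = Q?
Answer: 6058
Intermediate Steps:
x(j, V) = V + V*j (x(j, V) = V*j + V = V + V*j)
k = 80 (k = (4 - 3*(1 - 5))*5 = (4 - 3*(-4))*5 = (4 + 12)*5 = 16*5 = 80)
a(q) = 80
98*(60 + u(1)) + a(4) = 98*(60 + 1) + 80 = 98*61 + 80 = 5978 + 80 = 6058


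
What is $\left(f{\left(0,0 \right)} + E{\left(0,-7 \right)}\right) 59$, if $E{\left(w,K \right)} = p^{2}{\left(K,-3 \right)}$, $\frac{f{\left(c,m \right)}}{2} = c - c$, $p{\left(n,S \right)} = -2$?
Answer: $236$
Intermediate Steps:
$f{\left(c,m \right)} = 0$ ($f{\left(c,m \right)} = 2 \left(c - c\right) = 2 \cdot 0 = 0$)
$E{\left(w,K \right)} = 4$ ($E{\left(w,K \right)} = \left(-2\right)^{2} = 4$)
$\left(f{\left(0,0 \right)} + E{\left(0,-7 \right)}\right) 59 = \left(0 + 4\right) 59 = 4 \cdot 59 = 236$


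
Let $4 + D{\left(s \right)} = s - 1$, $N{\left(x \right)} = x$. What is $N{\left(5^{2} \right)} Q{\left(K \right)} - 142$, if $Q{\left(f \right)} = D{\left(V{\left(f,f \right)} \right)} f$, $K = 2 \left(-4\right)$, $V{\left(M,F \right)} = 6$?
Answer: $-342$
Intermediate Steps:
$D{\left(s \right)} = -5 + s$ ($D{\left(s \right)} = -4 + \left(s - 1\right) = -4 + \left(-1 + s\right) = -5 + s$)
$K = -8$
$Q{\left(f \right)} = f$ ($Q{\left(f \right)} = \left(-5 + 6\right) f = 1 f = f$)
$N{\left(5^{2} \right)} Q{\left(K \right)} - 142 = 5^{2} \left(-8\right) - 142 = 25 \left(-8\right) - 142 = -200 - 142 = -342$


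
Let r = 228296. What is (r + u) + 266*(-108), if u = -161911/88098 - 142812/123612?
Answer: 181104744381355/907497498 ≈ 1.9957e+5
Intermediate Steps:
u = -2716299509/907497498 (u = -161911*1/88098 - 142812*1/123612 = -161911/88098 - 11901/10301 = -2716299509/907497498 ≈ -2.9932)
(r + u) + 266*(-108) = (228296 - 2716299509/907497498) + 266*(-108) = 207175332503899/907497498 - 28728 = 181104744381355/907497498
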